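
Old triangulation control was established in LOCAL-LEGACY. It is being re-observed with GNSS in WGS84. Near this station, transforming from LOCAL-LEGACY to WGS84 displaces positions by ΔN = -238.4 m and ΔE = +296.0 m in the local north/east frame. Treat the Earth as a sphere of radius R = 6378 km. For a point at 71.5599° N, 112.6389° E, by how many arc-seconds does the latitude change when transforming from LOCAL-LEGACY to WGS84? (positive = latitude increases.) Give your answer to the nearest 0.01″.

On a sphere of radius R, 1 rad of latitude = R, so Δφ = ΔN / R = -238.4 / 6378000 = -3.7378e-05 rad = -7.710″.

Δφ = -7.71″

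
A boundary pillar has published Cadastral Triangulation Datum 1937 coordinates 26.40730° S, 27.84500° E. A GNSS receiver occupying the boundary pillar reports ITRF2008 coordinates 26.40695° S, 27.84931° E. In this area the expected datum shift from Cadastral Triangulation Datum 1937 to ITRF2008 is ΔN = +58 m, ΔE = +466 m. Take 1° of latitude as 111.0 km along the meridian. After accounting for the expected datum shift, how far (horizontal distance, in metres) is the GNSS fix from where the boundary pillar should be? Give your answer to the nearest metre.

42 m

Observed coordinate differences: Δφ = +0.00035°, Δλ = +0.00431°.
Converting to metres (1° lat = 111000 m, cos φ = 0.895655): observed ΔN = 38.9 m, observed ΔE = 428.5 m.
Subtracting the expected shift leaves a residual of 38.9 − (58) = -19.1 m north and 428.5 − (466) = -37.5 m east.
Residual distance = √((-19.1)² + (-37.5)²) = 42.1 m.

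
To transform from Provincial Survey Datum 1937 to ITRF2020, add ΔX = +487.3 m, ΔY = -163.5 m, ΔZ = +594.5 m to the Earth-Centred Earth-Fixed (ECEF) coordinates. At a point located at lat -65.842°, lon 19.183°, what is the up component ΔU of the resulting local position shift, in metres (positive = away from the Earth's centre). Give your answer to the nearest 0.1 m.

At φ = -65.842°, λ = 19.183°: sin φ = -0.912420, cos φ = 0.409254, sin λ = 0.328586, cos λ = 0.944474.
ΔU = cos φ cos λ·ΔX + cos φ sin λ·ΔY + sin φ·ΔZ = (0.409254)(0.944474)(487.3) + (0.409254)(0.328586)(-163.5) + (-0.912420)(594.5) = -376.06 m.

ΔU = -376.1 m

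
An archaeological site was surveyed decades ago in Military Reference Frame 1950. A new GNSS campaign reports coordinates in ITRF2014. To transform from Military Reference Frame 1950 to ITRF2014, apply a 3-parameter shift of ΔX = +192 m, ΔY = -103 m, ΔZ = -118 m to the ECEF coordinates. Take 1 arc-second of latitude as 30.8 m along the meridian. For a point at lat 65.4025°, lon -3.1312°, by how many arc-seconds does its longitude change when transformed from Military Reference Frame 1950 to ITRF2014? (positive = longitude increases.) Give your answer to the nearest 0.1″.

Δλ = -7.2″

sin φ = 0.909254, cos φ = 0.416241, sin λ = -0.054623, cos λ = 0.998507.
East component: ΔE = −sin λ·ΔX + cos λ·ΔY = −(-0.054623)(192) + (0.998507)(-103) = -92.36 m.
1° of latitude spans 3600 × 30.80 = 110880 m; at latitude φ, 1° of longitude spans that × cos φ = 46152.8 m, so Δλ = -92.36 / 46152.8 × 3600 = -7.204″.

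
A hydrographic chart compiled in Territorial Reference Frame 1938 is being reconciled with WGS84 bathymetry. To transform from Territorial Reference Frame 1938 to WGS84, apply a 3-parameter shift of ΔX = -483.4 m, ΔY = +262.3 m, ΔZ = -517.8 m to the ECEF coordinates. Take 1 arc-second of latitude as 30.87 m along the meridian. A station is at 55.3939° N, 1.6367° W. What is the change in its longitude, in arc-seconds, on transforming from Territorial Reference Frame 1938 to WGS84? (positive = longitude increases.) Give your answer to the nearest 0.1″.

sin φ = 0.823076, cos φ = 0.567931, sin λ = -0.028562, cos λ = 0.999592.
East component: ΔE = −sin λ·ΔX + cos λ·ΔY = −(-0.028562)(-483.4) + (0.999592)(262.3) = 248.39 m.
1° of latitude spans 3600 × 30.87 = 111132 m; at latitude φ, 1° of longitude spans that × cos φ = 63115.3 m, so Δλ = 248.39 / 63115.3 × 3600 = 14.168″.

Δλ = 14.2″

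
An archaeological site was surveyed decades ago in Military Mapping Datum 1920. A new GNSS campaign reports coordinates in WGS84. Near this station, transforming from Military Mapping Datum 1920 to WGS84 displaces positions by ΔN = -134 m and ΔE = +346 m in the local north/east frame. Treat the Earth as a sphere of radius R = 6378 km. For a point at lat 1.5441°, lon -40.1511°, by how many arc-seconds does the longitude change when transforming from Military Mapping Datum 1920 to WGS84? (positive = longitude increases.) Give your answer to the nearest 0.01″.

At latitude 1.5441°, cos φ = 0.999637.
One radian of longitude at latitude φ spans R cos φ, so Δλ = ΔE / (R cos φ) = 346.0 / (6378000 × 0.999637) = 5.4269e-05 rad = 11.194″.

Δλ = 11.19″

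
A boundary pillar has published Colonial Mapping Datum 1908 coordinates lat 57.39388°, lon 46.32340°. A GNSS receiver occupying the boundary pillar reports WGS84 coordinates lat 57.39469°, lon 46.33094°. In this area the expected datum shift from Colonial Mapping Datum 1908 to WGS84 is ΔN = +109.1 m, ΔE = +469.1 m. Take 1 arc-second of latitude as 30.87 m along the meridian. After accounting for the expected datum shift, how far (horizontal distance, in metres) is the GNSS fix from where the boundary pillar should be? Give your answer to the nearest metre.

Observed coordinate differences: Δφ = +0.00081°, Δλ = +0.00754°.
Converting to metres (1° lat = 111132 m, cos φ = 0.538861): observed ΔN = 90.0 m, observed ΔE = 451.5 m.
Subtracting the expected shift leaves a residual of 90.0 − (109.1) = -19.1 m north and 451.5 − (469.1) = -17.6 m east.
Residual distance = √((-19.1)² + (-17.6)²) = 25.9 m.

26 m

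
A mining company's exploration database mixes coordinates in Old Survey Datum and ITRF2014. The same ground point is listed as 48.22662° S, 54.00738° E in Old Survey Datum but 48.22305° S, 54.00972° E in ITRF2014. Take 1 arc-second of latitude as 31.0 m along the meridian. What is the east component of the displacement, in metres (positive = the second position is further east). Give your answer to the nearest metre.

Δφ = -48.22305° − -48.22662° = +0.00357°; Δλ = 54.00972° − 54.00738° = +0.00234°.
1° of latitude = 3600 × 31.00 = 111600 m.
ΔN = Δφ × 111600 = 398.4 m; ΔE = Δλ × 111600 × cos(-48.22662°) = +0.00234 × 111600 × 0.666186 = 174.0 m.

ΔE = 174 m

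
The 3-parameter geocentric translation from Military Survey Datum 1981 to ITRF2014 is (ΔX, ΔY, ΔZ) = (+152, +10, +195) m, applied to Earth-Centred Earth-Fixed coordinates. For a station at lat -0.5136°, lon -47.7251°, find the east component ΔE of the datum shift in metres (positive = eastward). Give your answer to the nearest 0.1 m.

ΔE = 119.2 m

At φ = -0.5136°, λ = -47.7251°: sin φ = -0.008964, cos φ = 0.999960, sin λ = -0.739926, cos λ = 0.672688.
ΔE = −sin λ·ΔX + cos λ·ΔY = −(-0.739926)·(152) + (0.672688)·(10) = 119.20 m.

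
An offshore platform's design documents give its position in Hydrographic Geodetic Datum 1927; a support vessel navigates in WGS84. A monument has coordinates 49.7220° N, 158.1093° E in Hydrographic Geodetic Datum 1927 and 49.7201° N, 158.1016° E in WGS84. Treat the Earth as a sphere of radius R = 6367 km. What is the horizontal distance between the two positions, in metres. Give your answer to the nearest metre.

Δφ = 49.7201° − 49.7220° = -0.0019°; Δλ = 158.1016° − 158.1093° = -0.0077°.
1° along a meridian = πR/180 = 111125 m.
ΔN = Δφ × 111125 = -211.1 m; ΔE = Δλ × 111125 × cos(49.7220°) = -0.0077 × 111125 × 0.646497 = -553.2 m.
Distance = √(ΔE² + ΔN²) = √((-553.2)² + (-211.1)²) = 592.1 m.

592 m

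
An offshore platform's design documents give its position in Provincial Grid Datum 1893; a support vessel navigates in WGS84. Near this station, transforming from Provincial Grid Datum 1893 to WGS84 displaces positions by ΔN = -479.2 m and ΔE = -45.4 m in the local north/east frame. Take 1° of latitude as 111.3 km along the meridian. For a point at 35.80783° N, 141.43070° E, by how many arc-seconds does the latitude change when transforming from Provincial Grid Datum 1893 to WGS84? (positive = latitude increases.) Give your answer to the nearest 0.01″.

1° of latitude = 111.3 km, so Δφ = -479.2 / 111300 = -0.0043055° = -15.500″.

Δφ = -15.50″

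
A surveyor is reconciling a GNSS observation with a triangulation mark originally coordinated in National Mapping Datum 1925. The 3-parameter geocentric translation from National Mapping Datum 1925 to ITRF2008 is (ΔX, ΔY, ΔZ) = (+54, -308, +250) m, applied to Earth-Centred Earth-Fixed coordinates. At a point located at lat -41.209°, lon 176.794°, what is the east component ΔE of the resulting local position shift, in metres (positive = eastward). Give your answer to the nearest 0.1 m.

The local east axis at (φ, λ) is (−sin λ, cos λ, 0), so ΔE = −sin(176.794°)·54 + cos(176.794°)·(-308) = 304.50 m.

ΔE = 304.5 m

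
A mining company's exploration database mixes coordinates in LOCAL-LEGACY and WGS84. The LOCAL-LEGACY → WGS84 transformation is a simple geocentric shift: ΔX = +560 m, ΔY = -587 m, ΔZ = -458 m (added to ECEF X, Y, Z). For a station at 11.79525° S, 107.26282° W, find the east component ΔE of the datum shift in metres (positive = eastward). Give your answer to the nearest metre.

At φ = -11.79525°, λ = -107.26282°: sin φ = -0.204415, cos φ = 0.978884, sin λ = -0.954954, cos λ = -0.296755.
ΔE = −sin λ·ΔX + cos λ·ΔY = −(-0.954954)·(560) + (-0.296755)·(-587) = 708.97 m.

ΔE = 709 m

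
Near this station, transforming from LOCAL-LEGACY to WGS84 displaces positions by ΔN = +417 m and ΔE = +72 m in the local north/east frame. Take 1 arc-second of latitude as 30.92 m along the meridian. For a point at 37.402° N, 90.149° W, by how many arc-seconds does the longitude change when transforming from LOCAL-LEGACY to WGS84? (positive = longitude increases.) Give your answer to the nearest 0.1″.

At latitude 37.402°, cos φ = 0.794393.
1″ of longitude at this latitude = 30.92 × cos φ = 24.5626 m, so Δλ = 72.0 / 24.5626 = 2.931″.

Δλ = 2.9″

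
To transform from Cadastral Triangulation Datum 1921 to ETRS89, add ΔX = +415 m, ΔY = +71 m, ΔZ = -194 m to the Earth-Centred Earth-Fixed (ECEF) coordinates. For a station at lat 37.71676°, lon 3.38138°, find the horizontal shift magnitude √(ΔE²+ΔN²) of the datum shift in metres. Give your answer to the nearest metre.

412 m

The local east axis at (φ, λ) is (−sin λ, cos λ, 0), so ΔE = −sin(3.38138°)·415 + cos(3.38138°)·71 = 46.40 m.
The local north axis is (−sin φ cos λ, −sin φ sin λ, cos φ), giving ΔN = -253.438 − 2.562 − 153.463 = -409.46 m.
Horizontal magnitude = √(ΔE² + ΔN²) = √(46.40² + (-409.46)²) = 412.08 m.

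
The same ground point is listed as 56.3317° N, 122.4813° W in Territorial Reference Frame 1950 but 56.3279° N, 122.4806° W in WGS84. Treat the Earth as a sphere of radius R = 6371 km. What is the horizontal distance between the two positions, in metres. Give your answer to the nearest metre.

Δφ = 56.3279° − 56.3317° = -0.0038°; Δλ = -122.4806° − -122.4813° = +0.0007°.
1° along a meridian = πR/180 = 111195 m.
ΔN = Δφ × 111195 = -422.5 m; ΔE = Δλ × 111195 × cos(56.3317°) = +0.0007 × 111195 × 0.554384 = 43.2 m.
Distance = √(ΔE² + ΔN²) = √(43.2² + (-422.5)²) = 424.7 m.

425 m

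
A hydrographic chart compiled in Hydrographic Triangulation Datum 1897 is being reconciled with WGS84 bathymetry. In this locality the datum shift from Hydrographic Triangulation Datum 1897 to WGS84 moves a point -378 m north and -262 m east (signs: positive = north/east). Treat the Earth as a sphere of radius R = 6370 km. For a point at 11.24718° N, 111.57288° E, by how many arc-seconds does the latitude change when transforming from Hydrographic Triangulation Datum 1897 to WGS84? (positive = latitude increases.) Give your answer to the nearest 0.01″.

Δφ = -12.24″

On a sphere of radius R, 1 rad of latitude = R, so Δφ = ΔN / R = -378.0 / 6370000 = -5.9341e-05 rad = -12.240″.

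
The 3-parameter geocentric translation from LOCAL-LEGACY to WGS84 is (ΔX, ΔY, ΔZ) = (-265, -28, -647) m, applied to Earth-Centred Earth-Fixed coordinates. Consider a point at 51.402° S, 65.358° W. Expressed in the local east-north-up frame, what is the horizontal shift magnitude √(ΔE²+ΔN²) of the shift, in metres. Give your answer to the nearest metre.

The local east axis at (φ, λ) is (−sin λ, cos λ, 0), so ΔE = −sin(-65.358°)·(-265) + cos(-65.358°)·(-28) = -252.54 m.
The local north axis is (−sin φ cos λ, −sin φ sin λ, cos φ), giving ΔN = -86.353 + 19.890 − 403.632 = -470.10 m.
Horizontal magnitude = √(ΔE² + ΔN²) = √((-252.54)² + (-470.10)²) = 533.64 m.

534 m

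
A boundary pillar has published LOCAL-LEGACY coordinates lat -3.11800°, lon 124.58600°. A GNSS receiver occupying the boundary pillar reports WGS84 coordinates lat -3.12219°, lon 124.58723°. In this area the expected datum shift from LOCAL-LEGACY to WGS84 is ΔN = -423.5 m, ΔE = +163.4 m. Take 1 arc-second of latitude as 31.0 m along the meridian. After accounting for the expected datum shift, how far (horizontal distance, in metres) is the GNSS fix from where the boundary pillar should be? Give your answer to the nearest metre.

51 m

Observed coordinate differences: Δφ = -0.00419°, Δλ = +0.00123°.
Converting to metres (1° lat = 111600 m, cos φ = 0.998520): observed ΔN = -467.6 m, observed ΔE = 137.1 m.
Subtracting the expected shift leaves a residual of -467.6 − (-423.5) = -44.1 m north and 137.1 − (163.4) = -26.3 m east.
Residual distance = √((-44.1)² + (-26.3)²) = 51.4 m.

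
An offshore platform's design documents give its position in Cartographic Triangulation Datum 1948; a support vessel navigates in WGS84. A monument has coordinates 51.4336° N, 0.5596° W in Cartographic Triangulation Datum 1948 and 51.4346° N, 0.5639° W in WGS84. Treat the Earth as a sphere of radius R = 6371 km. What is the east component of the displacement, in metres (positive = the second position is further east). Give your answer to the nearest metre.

ΔE = -298 m

Δφ = 51.4346° − 51.4336° = +0.0010°; Δλ = -0.5639° − -0.5596° = -0.0043°.
1° along a meridian = πR/180 = 111195 m.
ΔN = Δφ × 111195 = 111.2 m; ΔE = Δλ × 111195 × cos(51.4336°) = -0.0043 × 111195 × 0.623421 = -298.1 m.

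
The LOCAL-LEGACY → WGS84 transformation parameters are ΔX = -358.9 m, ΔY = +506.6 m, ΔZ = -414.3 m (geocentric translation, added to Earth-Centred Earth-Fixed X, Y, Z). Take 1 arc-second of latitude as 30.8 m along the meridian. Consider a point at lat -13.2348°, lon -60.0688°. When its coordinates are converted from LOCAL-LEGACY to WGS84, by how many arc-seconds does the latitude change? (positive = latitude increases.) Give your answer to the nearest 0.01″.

Δφ = -17.69″

sin φ = -0.228942, cos φ = 0.973440, sin λ = -0.866625, cos λ = 0.498960.
North component: ΔN = −sin φ cos λ·ΔX − sin φ sin λ·ΔY + cos φ·ΔZ = −(-0.228942)(0.498960)(-358.9) − (-0.228942)(-0.866625)(506.6) + (0.973440)(-414.3) = -544.81 m.
1° of latitude spans 3600 × 30.80 = 110880 m, so Δφ = -544.81 / 110880 × 3600 = -17.689″.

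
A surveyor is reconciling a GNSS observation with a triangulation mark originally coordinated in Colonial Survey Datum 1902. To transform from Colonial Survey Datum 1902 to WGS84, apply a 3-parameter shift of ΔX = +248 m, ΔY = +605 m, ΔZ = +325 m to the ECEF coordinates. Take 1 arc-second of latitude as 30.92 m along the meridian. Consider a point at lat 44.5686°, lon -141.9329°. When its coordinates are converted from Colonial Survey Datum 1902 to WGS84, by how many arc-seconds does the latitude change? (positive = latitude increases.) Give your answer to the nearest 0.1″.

sin φ = 0.701763, cos φ = 0.712411, sin λ = -0.616584, cos λ = -0.787289.
North component: ΔN = −sin φ cos λ·ΔX − sin φ sin λ·ΔY + cos φ·ΔZ = −(0.701763)(-0.787289)(248) − (0.701763)(-0.616584)(605) + (0.712411)(325) = 630.33 m.
1° of latitude spans 3600 × 30.92 = 111312 m, so Δφ = 630.33 / 111312 × 3600 = 20.386″.

Δφ = 20.4″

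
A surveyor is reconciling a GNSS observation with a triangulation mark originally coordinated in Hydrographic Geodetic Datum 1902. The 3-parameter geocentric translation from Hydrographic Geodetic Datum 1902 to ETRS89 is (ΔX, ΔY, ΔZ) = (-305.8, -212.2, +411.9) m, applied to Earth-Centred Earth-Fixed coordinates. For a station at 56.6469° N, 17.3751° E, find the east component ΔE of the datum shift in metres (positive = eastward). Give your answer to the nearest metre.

At φ = 56.6469°, λ = 17.3751°: sin φ = 0.835298, cos φ = 0.549797, sin λ = 0.298626, cos λ = 0.954370.
ΔE = −sin λ·ΔX + cos λ·ΔY = −(0.298626)·(-305.8) + (0.954370)·(-212.2) = -111.20 m.

ΔE = -111 m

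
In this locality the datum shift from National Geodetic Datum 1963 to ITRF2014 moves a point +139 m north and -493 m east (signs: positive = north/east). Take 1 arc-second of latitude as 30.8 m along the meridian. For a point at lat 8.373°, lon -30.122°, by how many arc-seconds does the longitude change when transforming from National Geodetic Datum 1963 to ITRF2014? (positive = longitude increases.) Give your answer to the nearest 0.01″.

At latitude 8.373°, cos φ = 0.989341.
1″ of longitude at this latitude = 30.80 × cos φ = 30.4717 m, so Δλ = -493.0 / 30.4717 = -16.179″.

Δλ = -16.18″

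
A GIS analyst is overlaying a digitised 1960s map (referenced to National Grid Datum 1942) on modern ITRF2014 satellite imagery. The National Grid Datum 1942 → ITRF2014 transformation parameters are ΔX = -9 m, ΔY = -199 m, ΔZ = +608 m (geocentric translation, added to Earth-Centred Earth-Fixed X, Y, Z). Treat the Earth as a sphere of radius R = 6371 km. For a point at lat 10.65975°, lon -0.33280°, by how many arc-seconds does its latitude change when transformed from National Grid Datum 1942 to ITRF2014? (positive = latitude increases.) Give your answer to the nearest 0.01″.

sin φ = 0.184976, cos φ = 0.982743, sin λ = -0.005808, cos λ = 0.999983.
North component: ΔN = −sin φ cos λ·ΔX − sin φ sin λ·ΔY + cos φ·ΔZ = −(0.184976)(0.999983)(-9) − (0.184976)(-0.005808)(-199) + (0.982743)(608) = 598.96 m.
1° of latitude spans πR/180 = 111195 m, so Δφ = 598.96 / 111195 × 3600 = 19.392″.

Δφ = 19.39″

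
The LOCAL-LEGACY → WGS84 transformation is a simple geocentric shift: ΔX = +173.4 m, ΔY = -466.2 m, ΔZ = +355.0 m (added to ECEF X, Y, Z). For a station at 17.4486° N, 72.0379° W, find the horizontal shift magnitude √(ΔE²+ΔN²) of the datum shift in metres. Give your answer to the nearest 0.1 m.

190.8 m

At φ = 17.4486°, λ = -72.0379°: sin φ = 0.299850, cos φ = 0.953986, sin λ = -0.951261, cos λ = 0.308388.
ΔE = −sin λ·ΔX + cos λ·ΔY = −(-0.951261)·(173.4) + (0.308388)·(-466.2) = 21.18 m.
ΔN = −sin φ cos λ·ΔX − sin φ sin λ·ΔY + cos φ·ΔZ = −(0.299850)(0.308388)(173.4) − (0.299850)(-0.951261)(-466.2) + (0.953986)(355.0) = 189.65 m.
Horizontal magnitude = √(ΔE² + ΔN²) = √(21.18² + 189.65²) = 190.83 m.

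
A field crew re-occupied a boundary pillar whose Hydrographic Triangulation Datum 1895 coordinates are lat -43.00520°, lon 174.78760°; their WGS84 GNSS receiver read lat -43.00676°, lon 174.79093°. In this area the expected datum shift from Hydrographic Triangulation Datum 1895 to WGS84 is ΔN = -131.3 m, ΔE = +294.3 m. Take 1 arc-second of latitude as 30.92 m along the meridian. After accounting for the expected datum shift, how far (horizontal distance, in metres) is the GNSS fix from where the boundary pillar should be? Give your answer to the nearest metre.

48 m

Observed coordinate differences: Δφ = -0.00156°, Δλ = +0.00333°.
Converting to metres (1° lat = 111312 m, cos φ = 0.731292): observed ΔN = -173.6 m, observed ΔE = 271.1 m.
Subtracting the expected shift leaves a residual of -173.6 − (-131.3) = -42.3 m north and 271.1 − (294.3) = -23.2 m east.
Residual distance = √((-42.3)² + (-23.2)²) = 48.3 m.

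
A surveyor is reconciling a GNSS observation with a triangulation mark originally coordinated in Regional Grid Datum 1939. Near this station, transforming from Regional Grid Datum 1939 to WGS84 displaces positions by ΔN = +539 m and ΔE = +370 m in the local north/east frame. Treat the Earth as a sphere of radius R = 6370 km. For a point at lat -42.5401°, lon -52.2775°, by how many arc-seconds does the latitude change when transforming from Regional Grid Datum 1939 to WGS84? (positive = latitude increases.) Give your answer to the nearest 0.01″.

On a sphere of radius R, 1 rad of latitude = R, so Δφ = ΔN / R = 539.0 / 6370000 = 8.4615e-05 rad = 17.453″.

Δφ = 17.45″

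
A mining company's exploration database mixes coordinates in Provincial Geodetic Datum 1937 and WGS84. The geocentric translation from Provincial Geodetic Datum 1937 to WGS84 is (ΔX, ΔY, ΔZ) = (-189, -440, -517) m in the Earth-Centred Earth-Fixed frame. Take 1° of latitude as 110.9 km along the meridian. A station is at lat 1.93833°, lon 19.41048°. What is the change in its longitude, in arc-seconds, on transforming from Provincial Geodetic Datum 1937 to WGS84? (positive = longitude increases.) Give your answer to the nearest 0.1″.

Δλ = -11.4″

sin φ = 0.033824, cos φ = 0.999428, sin λ = 0.332334, cos λ = 0.943162.
East component: ΔE = −sin λ·ΔX + cos λ·ΔY = −(0.332334)(-189) + (0.943162)(-440) = -352.18 m.
1° of latitude spans 110900 m; at latitude φ, 1° of longitude spans that × cos φ = 110836.5 m, so Δλ = -352.18 / 110836.5 × 3600 = -11.439″.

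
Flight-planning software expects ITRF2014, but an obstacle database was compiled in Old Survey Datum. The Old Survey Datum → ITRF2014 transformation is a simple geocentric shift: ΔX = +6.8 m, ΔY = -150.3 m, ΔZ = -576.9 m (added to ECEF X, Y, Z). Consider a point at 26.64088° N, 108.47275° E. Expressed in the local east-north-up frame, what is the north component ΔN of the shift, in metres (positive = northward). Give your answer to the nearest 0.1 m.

ΔN = -450.8 m

At φ = 26.64088°, λ = 108.47275°: sin φ = 0.448397, cos φ = 0.893835, sin λ = 0.948474, cos λ = -0.316854.
ΔN = −sin φ cos λ·ΔX − sin φ sin λ·ΔY + cos φ·ΔZ = −(0.448397)(-0.316854)(6.8) − (0.448397)(0.948474)(-150.3) + (0.893835)(-576.9) = -450.77 m.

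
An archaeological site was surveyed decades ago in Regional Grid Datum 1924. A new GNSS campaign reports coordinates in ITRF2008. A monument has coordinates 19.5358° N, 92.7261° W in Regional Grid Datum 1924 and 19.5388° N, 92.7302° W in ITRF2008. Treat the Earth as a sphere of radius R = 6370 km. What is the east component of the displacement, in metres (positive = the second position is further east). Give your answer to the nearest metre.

ΔE = -430 m

Δφ = 19.5388° − 19.5358° = +0.0030°; Δλ = -92.7302° − -92.7261° = -0.0041°.
1° along a meridian = πR/180 = 111177 m.
ΔN = Δφ × 111177 = 333.5 m; ΔE = Δλ × 111177 × cos(19.5358°) = -0.0041 × 111177 × 0.942433 = -429.6 m.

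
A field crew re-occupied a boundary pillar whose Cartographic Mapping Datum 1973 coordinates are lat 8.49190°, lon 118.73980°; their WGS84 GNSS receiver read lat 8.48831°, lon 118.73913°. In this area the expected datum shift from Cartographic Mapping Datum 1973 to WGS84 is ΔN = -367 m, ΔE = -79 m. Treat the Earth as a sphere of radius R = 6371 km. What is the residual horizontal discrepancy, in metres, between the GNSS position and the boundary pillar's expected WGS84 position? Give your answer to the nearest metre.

33 m

Observed coordinate differences: Δφ = -0.00359°, Δλ = -0.00067°.
Converting to metres (1° lat = 111195 m, cos φ = 0.989037): observed ΔN = -399.2 m, observed ΔE = -73.7 m.
Subtracting the expected shift leaves a residual of -399.2 − (-367) = -32.2 m north and -73.7 − (-79) = 5.3 m east.
Residual distance = √((-32.2)² + 5.3²) = 32.6 m.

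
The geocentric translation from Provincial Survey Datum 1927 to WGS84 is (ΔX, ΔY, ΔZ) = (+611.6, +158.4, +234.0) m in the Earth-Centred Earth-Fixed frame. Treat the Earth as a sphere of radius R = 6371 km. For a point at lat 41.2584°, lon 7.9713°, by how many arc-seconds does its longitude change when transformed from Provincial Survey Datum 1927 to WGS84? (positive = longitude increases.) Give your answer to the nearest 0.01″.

Δλ = 3.10″

sin φ = 0.659456, cos φ = 0.751743, sin λ = 0.138677, cos λ = 0.990338.
East component: ΔE = −sin λ·ΔX + cos λ·ΔY = −(0.138677)(611.6) + (0.990338)(158.4) = 72.05 m.
1° of latitude spans πR/180 = 111195 m; at latitude φ, 1° of longitude spans that × cos φ = 83590.0 m, so Δλ = 72.05 / 83590.0 × 3600 = 3.103″.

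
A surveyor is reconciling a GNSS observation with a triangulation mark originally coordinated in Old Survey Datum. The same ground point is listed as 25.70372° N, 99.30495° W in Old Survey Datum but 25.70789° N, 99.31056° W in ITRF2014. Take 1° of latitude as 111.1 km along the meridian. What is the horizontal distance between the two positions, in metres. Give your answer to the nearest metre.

Δφ = 25.70789° − 25.70372° = +0.00417°; Δλ = -99.31056° − -99.30495° = -0.00561°.
ΔN = Δφ × 111100 = 463.3 m; ΔE = Δλ × 111100 × cos(25.70372°) = -0.00561 × 111100 × 0.901049 = -561.6 m.
Distance = √(ΔE² + ΔN²) = √((-561.6)² + 463.3²) = 728.0 m.

728 m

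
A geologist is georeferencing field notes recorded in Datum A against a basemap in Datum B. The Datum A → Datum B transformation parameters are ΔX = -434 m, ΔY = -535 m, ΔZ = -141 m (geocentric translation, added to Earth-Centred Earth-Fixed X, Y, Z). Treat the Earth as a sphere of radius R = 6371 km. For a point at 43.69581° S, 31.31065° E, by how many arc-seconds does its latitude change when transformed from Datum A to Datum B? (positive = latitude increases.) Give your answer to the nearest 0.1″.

sin φ = -0.690830, cos φ = 0.723018, sin λ = 0.519678, cos λ = 0.854362.
North component: ΔN = −sin φ cos λ·ΔX − sin φ sin λ·ΔY + cos φ·ΔZ = −(-0.690830)(0.854362)(-434) − (-0.690830)(0.519678)(-535) + (0.723018)(-141) = -550.17 m.
1° of latitude spans πR/180 = 111195 m, so Δφ = -550.17 / 111195 × 3600 = -17.812″.

Δφ = -17.8″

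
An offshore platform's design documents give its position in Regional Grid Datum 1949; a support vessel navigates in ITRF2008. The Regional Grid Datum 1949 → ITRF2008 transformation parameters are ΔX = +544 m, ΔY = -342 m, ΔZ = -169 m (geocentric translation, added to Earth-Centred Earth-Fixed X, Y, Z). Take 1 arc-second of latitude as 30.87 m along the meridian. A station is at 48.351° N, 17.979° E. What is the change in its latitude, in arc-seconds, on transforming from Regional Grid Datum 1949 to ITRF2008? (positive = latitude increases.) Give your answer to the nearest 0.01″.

sin φ = 0.747230, cos φ = 0.664565, sin λ = 0.308668, cos λ = 0.951170.
North component: ΔN = −sin φ cos λ·ΔX − sin φ sin λ·ΔY + cos φ·ΔZ = −(0.747230)(0.951170)(544) − (0.747230)(0.308668)(-342) + (0.664565)(-169) = -420.07 m.
1° of latitude spans 3600 × 30.87 = 111132 m, so Δφ = -420.07 / 111132 × 3600 = -13.608″.

Δφ = -13.61″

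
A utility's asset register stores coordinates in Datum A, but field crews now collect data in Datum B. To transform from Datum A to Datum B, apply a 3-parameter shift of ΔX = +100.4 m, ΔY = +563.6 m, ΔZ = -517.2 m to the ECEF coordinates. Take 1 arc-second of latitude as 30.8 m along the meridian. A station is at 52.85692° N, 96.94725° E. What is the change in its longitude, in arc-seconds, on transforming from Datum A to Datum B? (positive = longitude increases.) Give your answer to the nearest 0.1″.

sin φ = 0.797130, cos φ = 0.603808, sin λ = 0.992658, cos λ = -0.120955.
East component: ΔE = −sin λ·ΔX + cos λ·ΔY = −(0.992658)(100.4) + (-0.120955)(563.6) = -167.83 m.
1° of latitude spans 3600 × 30.80 = 110880 m; at latitude φ, 1° of longitude spans that × cos φ = 66950.2 m, so Δλ = -167.83 / 66950.2 × 3600 = -9.025″.

Δλ = -9.0″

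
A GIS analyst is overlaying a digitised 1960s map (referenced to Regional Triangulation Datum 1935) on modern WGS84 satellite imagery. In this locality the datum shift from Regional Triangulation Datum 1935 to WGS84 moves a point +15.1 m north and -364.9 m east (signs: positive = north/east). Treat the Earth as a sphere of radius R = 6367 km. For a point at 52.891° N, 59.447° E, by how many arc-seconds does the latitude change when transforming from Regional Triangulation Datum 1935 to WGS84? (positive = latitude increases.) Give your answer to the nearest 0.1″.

On a sphere of radius R, 1 rad of latitude = R, so Δφ = ΔN / R = 15.1 / 6367000 = 2.3716e-06 rad = 0.489″.

Δφ = 0.5″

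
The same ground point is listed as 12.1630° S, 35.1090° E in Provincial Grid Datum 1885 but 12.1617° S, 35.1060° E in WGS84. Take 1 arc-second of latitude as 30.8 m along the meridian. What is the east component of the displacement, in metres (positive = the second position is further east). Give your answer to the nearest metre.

ΔE = -325 m

Δφ = -12.1617° − -12.1630° = +0.0013°; Δλ = 35.1060° − 35.1090° = -0.0030°.
1° of latitude = 3600 × 30.80 = 110880 m.
ΔN = Δφ × 110880 = 144.1 m; ΔE = Δλ × 110880 × cos(-12.1630°) = -0.0030 × 110880 × 0.977552 = -325.2 m.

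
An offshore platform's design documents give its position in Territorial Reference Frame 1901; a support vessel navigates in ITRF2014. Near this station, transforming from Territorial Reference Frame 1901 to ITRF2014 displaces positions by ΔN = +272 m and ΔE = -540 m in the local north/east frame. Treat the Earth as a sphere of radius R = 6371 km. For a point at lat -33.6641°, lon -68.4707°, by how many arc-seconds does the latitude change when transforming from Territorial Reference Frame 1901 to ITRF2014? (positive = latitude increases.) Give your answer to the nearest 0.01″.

On a sphere of radius R, 1 rad of latitude = R, so Δφ = ΔN / R = 272.0 / 6371000 = 4.2693e-05 rad = 8.806″.

Δφ = 8.81″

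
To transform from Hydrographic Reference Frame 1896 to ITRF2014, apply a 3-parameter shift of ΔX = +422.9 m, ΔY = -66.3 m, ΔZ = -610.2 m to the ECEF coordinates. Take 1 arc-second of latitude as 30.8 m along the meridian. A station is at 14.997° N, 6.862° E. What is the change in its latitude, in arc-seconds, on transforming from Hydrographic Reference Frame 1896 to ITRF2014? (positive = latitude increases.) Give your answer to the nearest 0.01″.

sin φ = 0.258768, cos φ = 0.965939, sin λ = 0.119478, cos λ = 0.992837.
North component: ΔN = −sin φ cos λ·ΔX − sin φ sin λ·ΔY + cos φ·ΔZ = −(0.258768)(0.992837)(422.9) − (0.258768)(0.119478)(-66.3) + (0.965939)(-610.2) = -696.02 m.
1° of latitude spans 3600 × 30.80 = 110880 m, so Δφ = -696.02 / 110880 × 3600 = -22.598″.

Δφ = -22.60″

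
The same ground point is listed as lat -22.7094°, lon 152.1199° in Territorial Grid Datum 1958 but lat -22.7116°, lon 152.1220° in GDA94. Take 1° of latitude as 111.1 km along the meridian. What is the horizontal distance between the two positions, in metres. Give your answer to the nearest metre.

Δφ = -22.7116° − -22.7094° = -0.0022°; Δλ = 152.1220° − 152.1199° = +0.0021°.
ΔN = Δφ × 111100 = -244.4 m; ΔE = Δλ × 111100 × cos(-22.7094°) = +0.0021 × 111100 × 0.922475 = 215.2 m.
Distance = √(ΔE² + ΔN²) = √(215.2² + (-244.4)²) = 325.7 m.

326 m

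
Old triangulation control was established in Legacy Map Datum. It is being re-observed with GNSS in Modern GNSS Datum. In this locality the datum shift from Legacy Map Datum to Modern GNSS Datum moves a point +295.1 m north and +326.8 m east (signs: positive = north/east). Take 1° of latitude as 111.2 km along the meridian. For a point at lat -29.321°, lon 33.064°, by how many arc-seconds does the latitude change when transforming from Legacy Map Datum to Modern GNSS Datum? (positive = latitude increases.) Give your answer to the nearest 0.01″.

1° of latitude = 111.2 km, so Δφ = 295.1 / 111200 = 0.0026538° = 9.554″.

Δφ = 9.55″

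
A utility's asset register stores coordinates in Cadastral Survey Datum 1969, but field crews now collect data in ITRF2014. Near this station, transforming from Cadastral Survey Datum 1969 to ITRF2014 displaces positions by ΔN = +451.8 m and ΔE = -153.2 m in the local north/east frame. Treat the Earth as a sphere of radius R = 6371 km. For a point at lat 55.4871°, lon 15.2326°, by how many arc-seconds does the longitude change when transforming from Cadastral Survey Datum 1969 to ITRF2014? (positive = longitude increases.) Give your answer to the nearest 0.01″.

At latitude 55.4871°, cos φ = 0.566592.
One radian of longitude at latitude φ spans R cos φ, so Δλ = ΔE / (R cos φ) = -153.2 / (6371000 × 0.566592) = -4.2441e-05 rad = -8.754″.

Δλ = -8.75″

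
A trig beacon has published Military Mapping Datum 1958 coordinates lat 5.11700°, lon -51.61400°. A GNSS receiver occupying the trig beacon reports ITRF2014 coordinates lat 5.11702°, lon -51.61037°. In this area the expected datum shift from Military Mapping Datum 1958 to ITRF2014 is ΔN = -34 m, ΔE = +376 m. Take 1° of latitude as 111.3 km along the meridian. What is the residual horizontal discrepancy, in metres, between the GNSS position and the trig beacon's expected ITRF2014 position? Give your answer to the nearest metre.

Observed coordinate differences: Δφ = +0.00002°, Δλ = +0.00363°.
Converting to metres (1° lat = 111300 m, cos φ = 0.996015): observed ΔN = 2.2 m, observed ΔE = 402.4 m.
Subtracting the expected shift leaves a residual of 2.2 − (-34) = 36.2 m north and 402.4 − (376) = 26.4 m east.
Residual distance = √(36.2² + 26.4²) = 44.8 m.

45 m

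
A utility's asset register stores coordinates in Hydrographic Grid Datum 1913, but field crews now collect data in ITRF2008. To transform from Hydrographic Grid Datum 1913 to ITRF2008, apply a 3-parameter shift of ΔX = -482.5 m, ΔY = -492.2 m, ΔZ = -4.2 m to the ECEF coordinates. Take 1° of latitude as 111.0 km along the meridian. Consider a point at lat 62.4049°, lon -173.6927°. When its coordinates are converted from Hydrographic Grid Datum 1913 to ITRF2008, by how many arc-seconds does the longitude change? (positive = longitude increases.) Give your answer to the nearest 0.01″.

Δλ = 30.54″

sin φ = 0.886243, cos φ = 0.463220, sin λ = -0.109861, cos λ = -0.993947.
East component: ΔE = −sin λ·ΔX + cos λ·ΔY = −(-0.109861)(-482.5) + (-0.993947)(-492.2) = 436.21 m.
1° of latitude spans 111000 m; at latitude φ, 1° of longitude spans that × cos φ = 51417.4 m, so Δλ = 436.21 / 51417.4 × 3600 = 30.542″.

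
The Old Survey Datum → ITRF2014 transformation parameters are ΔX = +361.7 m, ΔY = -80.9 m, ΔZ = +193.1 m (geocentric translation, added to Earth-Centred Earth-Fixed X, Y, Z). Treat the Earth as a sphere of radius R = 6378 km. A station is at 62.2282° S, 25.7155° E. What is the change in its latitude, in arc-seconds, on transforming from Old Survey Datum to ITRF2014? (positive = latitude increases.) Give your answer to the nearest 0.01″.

sin φ = -0.884810, cos φ = 0.465951, sin λ = 0.433903, cos λ = 0.900960.
North component: ΔN = −sin φ cos λ·ΔX − sin φ sin λ·ΔY + cos φ·ΔZ = −(-0.884810)(0.900960)(361.7) − (-0.884810)(0.433903)(-80.9) + (0.465951)(193.1) = 347.26 m.
1° of latitude spans πR/180 = 111317 m, so Δφ = 347.26 / 111317 × 3600 = 11.230″.

Δφ = 11.23″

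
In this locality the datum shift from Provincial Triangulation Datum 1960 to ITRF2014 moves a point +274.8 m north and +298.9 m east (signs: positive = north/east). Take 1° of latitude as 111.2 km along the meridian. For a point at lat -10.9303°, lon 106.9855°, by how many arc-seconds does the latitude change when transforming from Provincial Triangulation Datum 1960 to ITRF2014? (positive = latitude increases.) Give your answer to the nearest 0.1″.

1° of latitude = 111.2 km, so Δφ = 274.8 / 111200 = 0.0024712° = 8.896″.

Δφ = 8.9″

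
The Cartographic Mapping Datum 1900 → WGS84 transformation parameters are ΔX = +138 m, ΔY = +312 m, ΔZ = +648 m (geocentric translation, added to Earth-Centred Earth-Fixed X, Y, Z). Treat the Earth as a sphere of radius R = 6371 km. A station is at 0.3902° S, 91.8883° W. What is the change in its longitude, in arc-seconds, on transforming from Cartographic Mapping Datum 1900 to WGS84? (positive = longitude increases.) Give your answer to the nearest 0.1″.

Δλ = 4.1″

sin φ = -0.006810, cos φ = 0.999977, sin λ = -0.999457, cos λ = -0.032951.
East component: ΔE = −sin λ·ΔX + cos λ·ΔY = −(-0.999457)(138) + (-0.032951)(312) = 127.64 m.
1° of latitude spans πR/180 = 111195 m; at latitude φ, 1° of longitude spans that × cos φ = 111192.3 m, so Δλ = 127.64 / 111192.3 × 3600 = 4.133″.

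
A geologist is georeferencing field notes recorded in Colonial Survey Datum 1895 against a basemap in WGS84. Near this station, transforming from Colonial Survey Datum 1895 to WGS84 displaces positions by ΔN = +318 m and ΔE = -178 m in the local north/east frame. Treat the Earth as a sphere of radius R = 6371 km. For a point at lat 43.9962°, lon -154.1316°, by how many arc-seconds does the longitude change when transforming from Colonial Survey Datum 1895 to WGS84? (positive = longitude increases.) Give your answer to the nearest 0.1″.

Δλ = -8.0″

At latitude 43.9962°, cos φ = 0.719386.
One radian of longitude at latitude φ spans R cos φ, so Δλ = ΔE / (R cos φ) = -178.0 / (6371000 × 0.719386) = -3.8837e-05 rad = -8.011″.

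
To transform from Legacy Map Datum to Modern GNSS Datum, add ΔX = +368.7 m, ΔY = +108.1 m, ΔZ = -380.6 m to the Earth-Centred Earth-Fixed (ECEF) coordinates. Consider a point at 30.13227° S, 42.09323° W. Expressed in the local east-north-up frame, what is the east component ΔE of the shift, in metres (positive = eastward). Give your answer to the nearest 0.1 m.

The local east axis at (φ, λ) is (−sin λ, cos λ, 0), so ΔE = −sin(-42.09323°)·368.7 + cos(-42.09323°)·108.1 = 327.37 m.

ΔE = 327.4 m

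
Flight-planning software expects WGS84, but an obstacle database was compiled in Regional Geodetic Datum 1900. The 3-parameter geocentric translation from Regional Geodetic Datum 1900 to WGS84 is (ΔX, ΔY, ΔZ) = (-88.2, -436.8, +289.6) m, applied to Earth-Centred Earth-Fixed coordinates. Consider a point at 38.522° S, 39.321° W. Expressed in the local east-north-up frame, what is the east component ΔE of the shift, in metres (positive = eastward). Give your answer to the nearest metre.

ΔE = -394 m

The local east axis at (φ, λ) is (−sin λ, cos λ, 0), so ΔE = −sin(-39.321°)·(-88.2) + cos(-39.321°)·(-436.8) = -393.80 m.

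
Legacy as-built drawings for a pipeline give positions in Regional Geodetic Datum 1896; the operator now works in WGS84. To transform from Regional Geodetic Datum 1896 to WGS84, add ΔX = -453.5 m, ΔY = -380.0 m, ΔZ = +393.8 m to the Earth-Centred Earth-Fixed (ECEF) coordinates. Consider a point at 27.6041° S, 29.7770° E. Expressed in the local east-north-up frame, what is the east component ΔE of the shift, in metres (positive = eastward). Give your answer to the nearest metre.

The local east axis at (φ, λ) is (−sin λ, cos λ, 0), so ΔE = −sin(29.7770°)·(-453.5) + cos(29.7770°)·(-380.0) = -104.61 m.

ΔE = -105 m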